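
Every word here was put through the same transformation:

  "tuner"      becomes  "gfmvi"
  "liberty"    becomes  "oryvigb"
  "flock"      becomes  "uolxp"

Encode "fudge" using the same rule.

ufwtv

Each pair mirrors across the alphabet (t↔g, u↔f, n↔m): positions sum to 25. Letters are reflected about the middle of the alphabet (position → 25−position): Atbash.
Applying it to fudge: f↔u, u↔f, d↔w, g↔t, e↔v.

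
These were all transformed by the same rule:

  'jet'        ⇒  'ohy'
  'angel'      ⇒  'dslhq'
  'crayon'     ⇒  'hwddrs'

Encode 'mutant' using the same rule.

rxydsy

The shift depends on letter class: consonant j→o is +5, but vowel e→h is +3. Two shifts are in play — +3 for a/e/i/o/u, +5 for every other letter.
Applying it to mutant: m(cons)+5=r, u(vowel)+3=x, t(cons)+5=y, a(vowel)+3=d, n(cons)+5=s, t(cons)+5=y.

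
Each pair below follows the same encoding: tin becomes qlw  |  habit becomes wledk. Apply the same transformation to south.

kwxrv

The word is reversed, then every letter is shifted forward by 3.
On south: reverse → htuos; then shift: h+3=k, t+3=w, u+3=x, o+3=r, s+3=v.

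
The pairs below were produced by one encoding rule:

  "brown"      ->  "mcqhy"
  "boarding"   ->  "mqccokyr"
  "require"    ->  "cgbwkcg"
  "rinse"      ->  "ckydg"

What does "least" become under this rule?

wgcde

The rule splits by letter class: vowels +2, consonants +11.
On least: l(cons)+11=w, e(vowel)+2=g, a(vowel)+2=c, s(cons)+11=d, t(cons)+11=e.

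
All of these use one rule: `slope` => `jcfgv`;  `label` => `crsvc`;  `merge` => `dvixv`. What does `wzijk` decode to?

Compare letters: s→j is +17, l→c is +17, o→f is +17 — a constant shift. It's a constant shift of +17 (ROT17).
Decoding wzijk: w−17=f, z−17=i, i−17=r, j−17=s, k−17=t.

first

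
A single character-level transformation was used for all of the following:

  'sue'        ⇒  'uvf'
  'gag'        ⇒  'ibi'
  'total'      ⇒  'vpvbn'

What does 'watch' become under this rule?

ybvej

The shift depends on letter class: consonant s→u is +2, but vowel u→v is +1. Vowels shift forward by 1 and consonants shift forward by 2.
Applying it to watch: w(cons)+2=y, a(vowel)+1=b, t(cons)+2=v, c(cons)+2=e, h(cons)+2=j.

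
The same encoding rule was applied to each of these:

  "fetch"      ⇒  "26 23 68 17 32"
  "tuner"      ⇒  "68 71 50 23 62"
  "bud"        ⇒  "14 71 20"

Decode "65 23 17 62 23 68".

f(#6)→26 and e(#5)→23: differences scale by 3, so n = 3·pos + 8. With a=1..z=26, the number is 3·pos + 8.
Reversing it on 65 23 17 62 23 68: 65→(65−8)÷3=19=s, 23→(23−8)÷3=5=e, 17→(17−8)÷3=3=c, 62→(62−8)÷3=18=r, 23→(23−8)÷3=5=e, 68→(68−8)÷3=20=t.

secret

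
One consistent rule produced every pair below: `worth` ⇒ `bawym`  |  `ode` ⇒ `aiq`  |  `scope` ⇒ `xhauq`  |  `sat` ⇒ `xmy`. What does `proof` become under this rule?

uwaak

Vowels shift forward by 12 and consonants shift forward by 5.
Applying it to proof: p(cons)+5=u, r(cons)+5=w, o(vowel)+12=a, o(vowel)+12=a, f(cons)+5=k.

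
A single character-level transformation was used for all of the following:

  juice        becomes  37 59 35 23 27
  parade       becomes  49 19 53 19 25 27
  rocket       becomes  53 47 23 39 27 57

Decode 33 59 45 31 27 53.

j(#10)→37 and u(#21)→59: differences scale by 2, so n = 2·pos + 17. The formula is n = 2×(alphabet index, a=1) + 17.
Reversing it on 33 59 45 31 27 53: 33→(33−17)÷2=8=h, 59→(59−17)÷2=21=u, 45→(45−17)÷2=14=n, 31→(31−17)÷2=7=g, 27→(27−17)÷2=5=e, 53→(53−17)÷2=18=r.

hunger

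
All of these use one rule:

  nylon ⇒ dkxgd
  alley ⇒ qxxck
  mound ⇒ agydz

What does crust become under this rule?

wpysv

n(13)→d(3) and y(24)→k(10) fit y≡3x+16 (mod 26); the inverse of 3 mod 26 is 9. Each letter's alphabet position (a=0..z=25) is mapped through 3·x+16 mod 26 — an affine cipher.
For crust: c(2)→3·2+16≡22=w; r(17)→3·17+16≡15=p; u(20)→3·20+16≡24=y; s(18)→3·18+16≡18=s; t(19)→3·19+16≡21=v (all mod 26).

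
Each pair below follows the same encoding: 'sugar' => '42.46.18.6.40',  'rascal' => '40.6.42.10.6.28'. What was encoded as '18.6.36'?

s(#19)→42 and u(#21)→46: differences scale by 2, so n = 2·pos + 4. The formula is n = 2×(alphabet index, a=1) + 4.
Undoing it on 18.6.36: 18→(18−4)÷2=7=g, 6→(6−4)÷2=1=a, 36→(36−4)÷2=16=p.

gap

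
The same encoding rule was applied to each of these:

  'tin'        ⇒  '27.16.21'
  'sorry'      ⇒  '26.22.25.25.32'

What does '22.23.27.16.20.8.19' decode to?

t is letter #20 and maps to 27: an offset of 7. Letters become their 1-based position plus 7 (so a→8, b→9, …).
Decoding 22.23.27.16.20.8.19: 22→(22−7)÷1=15=o, 23→(23−7)÷1=16=p, 27→(27−7)÷1=20=t, 16→(16−7)÷1=9=i, 20→(20−7)÷1=13=m, 8→(8−7)÷1=1=a, 19→(19−7)÷1=12=l.

optimal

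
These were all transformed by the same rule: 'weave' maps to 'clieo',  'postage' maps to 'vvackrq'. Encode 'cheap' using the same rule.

Letter i (0-indexed) is shifted by i+6, so successive shifts are 6, 7, 8, ….
On cheap: c+6=i, h+7=o, e+8=m, a+9=j, p+10=z.

iomjz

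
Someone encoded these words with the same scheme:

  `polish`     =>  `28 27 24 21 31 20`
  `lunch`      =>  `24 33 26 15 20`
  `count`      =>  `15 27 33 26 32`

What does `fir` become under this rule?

18 21 30

p is letter #16 and maps to 28: an offset of 12. Each letter is replaced by its alphabet position (a=1..z=26) + 12.
On fir: f=6→18, i=9→21, r=18→30.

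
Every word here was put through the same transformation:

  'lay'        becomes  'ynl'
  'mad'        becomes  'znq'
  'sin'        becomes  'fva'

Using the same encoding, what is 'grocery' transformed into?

tebprel

It's a constant shift of +13 (ROT13).
On grocery: g+13=t, r+13=e, o+13=b, c+13=p, e+13=r, r+13=e, y+13=l.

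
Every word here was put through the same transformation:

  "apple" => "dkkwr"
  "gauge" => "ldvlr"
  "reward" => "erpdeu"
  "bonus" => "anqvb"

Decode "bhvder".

square

a(0)→d(3) and p(15)→k(10) fit y≡23x+3 (mod 26); the inverse of 23 mod 26 is 17. Each letter's alphabet position (a=0..z=25) is mapped through 23·x+3 mod 26 — an affine cipher.
Reversing it on bhvder: b(1)→17·(1−3)≡18=s; h(7)→17·(7−3)≡16=q; v(21)→17·(21−3)≡20=u; d(3)→17·(3−3)≡0=a; e(4)→17·(4−3)≡17=r; r(17)→17·(17−3)≡4=e (all mod 26).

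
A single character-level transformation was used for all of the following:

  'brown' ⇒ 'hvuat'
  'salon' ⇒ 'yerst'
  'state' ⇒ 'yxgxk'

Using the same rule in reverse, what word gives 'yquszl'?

Shifts by position in brown: pos 0: b→h (+6), pos 1: r→v (+4), pos 2: o→u (+6), pos 3: w→a (+4) — repeating every 2. A repeating key of period 2 is used — shifts +6, +4 over and over.
Decoding yquszl: y−6=s, q−4=m, u−6=o, s−4=o, z−6=t, l−4=h.

smooth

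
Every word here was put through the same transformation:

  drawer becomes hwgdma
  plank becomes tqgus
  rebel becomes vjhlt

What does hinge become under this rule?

In drawer: d→h is +4, r→w is +5, a→g is +6, w→d is +7 — the shift increases by 1 each position. The shift increases by 1 at each position, starting from +4: 4, 5, 6, ….
Applying it to hinge: h+4=l, i+5=n, n+6=t, g+7=n, e+8=m.

lntnm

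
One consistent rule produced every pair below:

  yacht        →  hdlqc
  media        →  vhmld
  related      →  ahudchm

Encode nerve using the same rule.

whaeh

Vowels shift forward by 3 and consonants shift forward by 9.
On nerve: n(cons)+9=w, e(vowel)+3=h, r(cons)+9=a, v(cons)+9=e, e(vowel)+3=h.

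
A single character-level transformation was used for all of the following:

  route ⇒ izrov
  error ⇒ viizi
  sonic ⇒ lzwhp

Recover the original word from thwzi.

minor

Each letter's alphabet position (a=0..z=25) is mapped through 3·x+9 mod 26 — an affine cipher.
Undoing it on thwzi: t(19)→9·(19−9)≡12=m; h(7)→9·(7−9)≡8=i; w(22)→9·(22−9)≡13=n; z(25)→9·(25−9)≡14=o; i(8)→9·(8−9)≡17=r (all mod 26).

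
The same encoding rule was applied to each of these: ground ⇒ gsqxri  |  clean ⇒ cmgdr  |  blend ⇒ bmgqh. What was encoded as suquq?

In ground: g→g is +0, r→s is +1, o→q is +2, u→x is +3 — the shift increases by 1 each position. The shift increases by 1 at each position, starting from +0: 0, 1, 2, ….
Reversing it on suquq: s−0=s, u−1=t, q−2=o, u−3=r, q−4=m.

storm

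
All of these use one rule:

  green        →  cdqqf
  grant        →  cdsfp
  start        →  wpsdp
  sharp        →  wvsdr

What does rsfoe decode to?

Treating letters as 0–25, the rule is x ↦ 19x + 18 (mod 26).
Reversing it on rsfoe: r(17)→11·(17−18)≡15=p; s(18)→11·(18−18)≡0=a; f(5)→11·(5−18)≡13=n; o(14)→11·(14−18)≡8=i; e(4)→11·(4−18)≡2=c (all mod 26).

panic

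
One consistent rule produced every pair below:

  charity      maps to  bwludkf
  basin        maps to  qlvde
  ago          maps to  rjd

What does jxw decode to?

The output letters match the input read backwards, each shifted +3: charity reversed is ytirahc. Two steps: reverse the string, then apply a Caesar shift of +3.
Reversing it on jxw: shift back: j−3=g, x−3=u, w−3=t → gut; then reverse → tug.

tug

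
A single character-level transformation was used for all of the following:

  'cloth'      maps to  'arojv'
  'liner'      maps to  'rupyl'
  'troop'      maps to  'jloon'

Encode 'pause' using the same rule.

nciky

c(2)→a(0) and l(11)→r(17) fit y≡25x+2 (mod 26); the inverse of 25 mod 26 is 25. This is an affine cipher: with a=0,…,z=25, each position x becomes (25x+2) mod 26.
For pause: p(15)→25·15+2≡13=n; a(0)→25·0+2≡2=c; u(20)→25·20+2≡8=i; s(18)→25·18+2≡10=k; e(4)→25·4+2≡24=y (all mod 26).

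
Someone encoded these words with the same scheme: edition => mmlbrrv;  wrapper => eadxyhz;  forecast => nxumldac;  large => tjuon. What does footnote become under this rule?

nxrbwrbn

Shifts by position in edition: pos 0: e→m (+8), pos 1: d→m (+9), pos 2: i→l (+3), pos 3: t→b (+8), pos 4: i→r (+9), pos 5: o→r (+3) — repeating every 3. It's a Vigenère-style cipher with numeric key [8,9,3]: position i shifts by key[i mod 3].
Applying it to footnote: f+8=n, o+9=x, o+3=r, t+8=b, n+9=w, o+3=r, t+8=b, e+9=n.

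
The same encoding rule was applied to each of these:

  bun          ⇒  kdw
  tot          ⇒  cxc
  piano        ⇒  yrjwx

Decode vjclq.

match

Each letter is shifted forward by 9 in the alphabet (a Caesar shift of +9).
Reversing it on vjclq: v−9=m, j−9=a, c−9=t, l−9=c, q−9=h.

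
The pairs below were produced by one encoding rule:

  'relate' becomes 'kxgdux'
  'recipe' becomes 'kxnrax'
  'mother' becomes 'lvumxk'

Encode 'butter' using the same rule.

r(17)→k(10) and e(4)→x(23) fit y≡5x+3 (mod 26); the inverse of 5 mod 26 is 21. Treating letters as 0–25, the rule is x ↦ 5x + 3 (mod 26).
For butter: b(1)→5·1+3≡8=i; u(20)→5·20+3≡25=z; t(19)→5·19+3≡20=u; t(19)→5·19+3≡20=u; e(4)→5·4+3≡23=x; r(17)→5·17+3≡10=k (all mod 26).

izuuxk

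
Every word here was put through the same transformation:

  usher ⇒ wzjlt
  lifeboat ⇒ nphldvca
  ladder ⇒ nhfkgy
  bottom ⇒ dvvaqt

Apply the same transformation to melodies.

olnvfpgz

Shifts by position in usher: pos 0: u→w (+2), pos 1: s→z (+7), pos 2: h→j (+2), pos 3: e→l (+7) — repeating every 2. The shifts repeat in a cycle of length 2: positions 0,1,… shift by +2, +7, then the pattern repeats.
On melodies: m+2=o, e+7=l, l+2=n, o+7=v, d+2=f, i+7=p, e+2=g, s+7=z.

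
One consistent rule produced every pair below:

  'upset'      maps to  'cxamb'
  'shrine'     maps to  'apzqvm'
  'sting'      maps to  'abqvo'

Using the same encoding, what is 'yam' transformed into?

This is a Caesar cipher with shift 8.
For yam: y+8=g, a+8=i, m+8=u.

giu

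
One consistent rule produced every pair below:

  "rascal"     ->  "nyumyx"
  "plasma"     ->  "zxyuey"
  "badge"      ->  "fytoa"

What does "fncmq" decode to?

brick

This is an affine cipher: with a=0,…,z=25, each position x becomes (7x+24) mod 26.
Undoing it on fncmq: f(5)→15·(5−24)≡1=b; n(13)→15·(13−24)≡17=r; c(2)→15·(2−24)≡8=i; m(12)→15·(12−24)≡2=c; q(16)→15·(16−24)≡10=k (all mod 26).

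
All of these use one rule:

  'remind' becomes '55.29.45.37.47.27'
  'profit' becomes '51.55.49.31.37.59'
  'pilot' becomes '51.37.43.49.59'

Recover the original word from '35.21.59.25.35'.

Each letter becomes 2×(its alphabet position, a=1..z=26) + 19.
Decoding 35.21.59.25.35: 35→(35−19)÷2=8=h, 21→(21−19)÷2=1=a, 59→(59−19)÷2=20=t, 25→(25−19)÷2=3=c, 35→(35−19)÷2=8=h.

hatch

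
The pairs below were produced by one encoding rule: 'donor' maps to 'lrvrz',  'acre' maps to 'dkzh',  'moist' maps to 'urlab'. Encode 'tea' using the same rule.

The shift depends on letter class: consonant d→l is +8, but vowel o→r is +3. The rule splits by letter class: vowels +3, consonants +8.
On tea: t(cons)+8=b, e(vowel)+3=h, a(vowel)+3=d.

bhd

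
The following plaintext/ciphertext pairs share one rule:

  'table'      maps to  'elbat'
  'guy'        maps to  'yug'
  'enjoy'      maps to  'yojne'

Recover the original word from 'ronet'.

tenor

The output letters match the input read backwards: table reversed is elbat. The word is simply reversed.
Undoing it on ronet: then reverse → tenor.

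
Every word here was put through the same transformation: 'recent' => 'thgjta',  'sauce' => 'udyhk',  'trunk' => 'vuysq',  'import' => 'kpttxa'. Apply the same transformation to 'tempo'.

vhquu

Each letter shifts forward by (position + 2), i.e. 2, 3, 4, … — the shift grows by one for each successive letter.
On tempo: t+2=v, e+3=h, m+4=q, p+5=u, o+6=u.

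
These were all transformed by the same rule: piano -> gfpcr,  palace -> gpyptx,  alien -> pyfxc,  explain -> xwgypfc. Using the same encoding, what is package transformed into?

gptjpbx

p(15)→g(6) and i(8)→f(5) fit y≡15x+15 (mod 26); the inverse of 15 mod 26 is 7. Each letter's alphabet position (a=0..z=25) is mapped through 15·x+15 mod 26 — an affine cipher.
Applying it to package: p(15)→15·15+15≡6=g; a(0)→15·0+15≡15=p; c(2)→15·2+15≡19=t; k(10)→15·10+15≡9=j; a(0)→15·0+15≡15=p; g(6)→15·6+15≡1=b; e(4)→15·4+15≡23=x (all mod 26).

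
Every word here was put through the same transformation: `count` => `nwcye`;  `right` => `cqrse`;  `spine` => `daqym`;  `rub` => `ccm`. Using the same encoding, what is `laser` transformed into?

The shift depends on letter class: consonant c→n is +11, but vowel o→w is +8. Two shifts are in play — +8 for a/e/i/o/u, +11 for every other letter.
For laser: l(cons)+11=w, a(vowel)+8=i, s(cons)+11=d, e(vowel)+8=m, r(cons)+11=c.

widmc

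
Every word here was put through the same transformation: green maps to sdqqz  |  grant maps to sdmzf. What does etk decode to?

shy

Compare letters: g→s is +12, r→d is +12, e→q is +12 — a constant shift. It's a constant shift of +12 (ROT12).
Decoding etk: e−12=s, t−12=h, k−12=y.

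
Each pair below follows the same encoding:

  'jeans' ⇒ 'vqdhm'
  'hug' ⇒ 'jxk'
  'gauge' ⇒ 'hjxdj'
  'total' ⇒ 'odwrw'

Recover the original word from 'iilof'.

cliff

Two steps: reverse the string, then apply a Caesar shift of +3.
Reversing it on iilof: shift back: i−3=f, i−3=f, l−3=i, o−3=l, f−3=c → ffilc; then reverse → cliff.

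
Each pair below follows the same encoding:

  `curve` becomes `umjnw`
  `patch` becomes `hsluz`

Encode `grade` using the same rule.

yjsvw

Each letter is shifted forward by 18 in the alphabet (a Caesar shift of +18).
Applying it to grade: g+18=y, r+18=j, a+18=s, d+18=v, e+18=w.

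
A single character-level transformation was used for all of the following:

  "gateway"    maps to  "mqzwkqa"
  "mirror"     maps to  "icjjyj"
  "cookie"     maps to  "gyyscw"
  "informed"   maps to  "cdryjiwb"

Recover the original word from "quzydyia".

autonomy

g(6)→m(12) and a(0)→q(16) fit y≡21x+16 (mod 26); the inverse of 21 mod 26 is 5. This is an affine cipher: with a=0,…,z=25, each position x becomes (21x+16) mod 26.
Reversing it on quzydyia: q(16)→5·(16−16)≡0=a; u(20)→5·(20−16)≡20=u; z(25)→5·(25−16)≡19=t; y(24)→5·(24−16)≡14=o; d(3)→5·(3−16)≡13=n; y(24)→5·(24−16)≡14=o; i(8)→5·(8−16)≡12=m; a(0)→5·(0−16)≡24=y (all mod 26).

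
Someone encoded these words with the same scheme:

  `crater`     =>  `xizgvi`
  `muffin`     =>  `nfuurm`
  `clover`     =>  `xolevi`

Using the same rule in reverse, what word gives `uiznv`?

Each pair mirrors across the alphabet (c↔x, r↔i, a↔z): positions sum to 25. Letters are reflected about the middle of the alphabet (position → 25−position): Atbash.
Decoding uiznv: u↔f, i↔r, z↔a, n↔m, v↔e.

frame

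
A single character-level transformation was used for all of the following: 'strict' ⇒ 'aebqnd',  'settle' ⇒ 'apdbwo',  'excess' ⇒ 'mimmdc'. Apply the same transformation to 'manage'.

A repeating key of period 3 is used — shifts +8, +11, +10 over and over.
On manage: m+8=u, a+11=l, n+10=x, a+8=i, g+11=r, e+10=o.

ulxiro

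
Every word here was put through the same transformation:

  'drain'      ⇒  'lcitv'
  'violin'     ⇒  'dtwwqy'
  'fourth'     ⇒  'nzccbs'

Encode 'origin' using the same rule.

wcqrqy

Shifts by position in drain: pos 0: d→l (+8), pos 1: r→c (+11), pos 2: a→i (+8), pos 3: i→t (+11) — repeating every 2. The shifts repeat in a cycle of length 2: positions 0,1,… shift by +8, +11, then the pattern repeats.
Applying it to origin: o+8=w, r+11=c, i+8=q, g+11=r, i+8=q, n+11=y.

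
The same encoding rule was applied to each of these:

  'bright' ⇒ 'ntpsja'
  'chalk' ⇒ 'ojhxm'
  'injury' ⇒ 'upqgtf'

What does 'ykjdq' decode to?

micro

Shifts by position in bright: pos 0: b→n (+12), pos 1: r→t (+2), pos 2: i→p (+7), pos 3: g→s (+12), pos 4: h→j (+2), pos 5: t→a (+7) — repeating every 3. It's a Vigenère-style cipher with numeric key [12,2,7]: position i shifts by key[i mod 3].
Undoing it on ykjdq: y−12=m, k−2=i, j−7=c, d−12=r, q−2=o.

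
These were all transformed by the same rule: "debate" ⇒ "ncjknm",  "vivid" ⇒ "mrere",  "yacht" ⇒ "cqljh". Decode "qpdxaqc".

through

The output letters match the input read backwards, each shifted +9: debate reversed is etabed. Two steps: reverse the string, then apply a Caesar shift of +9.
Reversing it on qpdxaqc: shift back: q−9=h, p−9=g, d−9=u, x−9=o, a−9=r, q−9=h, c−9=t → hguorht; then reverse → through.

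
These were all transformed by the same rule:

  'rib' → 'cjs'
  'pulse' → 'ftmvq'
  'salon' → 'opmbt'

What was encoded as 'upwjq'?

pivot

The output letters match the input read backwards, each shifted +1: rib reversed is bir. Read the word backwards and shift each letter +1.
Reversing it on upwjq: shift back: u−1=t, p−1=o, w−1=v, j−1=i, q−1=p → tovip; then reverse → pivot.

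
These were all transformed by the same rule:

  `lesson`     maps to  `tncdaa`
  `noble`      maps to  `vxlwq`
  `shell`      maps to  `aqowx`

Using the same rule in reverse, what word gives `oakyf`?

In lesson: l→t is +8, e→n is +9, s→c is +10, s→d is +11 — the shift increases by 1 each position. Each letter shifts forward by (position + 8), i.e. 8, 9, 10, … — the shift grows by one for each successive letter.
Undoing it on oakyf: o−8=g, a−9=r, k−10=a, y−11=n, f−12=t.

grant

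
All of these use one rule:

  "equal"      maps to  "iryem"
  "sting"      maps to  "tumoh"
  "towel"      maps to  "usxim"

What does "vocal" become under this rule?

Vowels shift forward by 4 and consonants shift forward by 1.
For vocal: v(cons)+1=w, o(vowel)+4=s, c(cons)+1=d, a(vowel)+4=e, l(cons)+1=m.

wsdem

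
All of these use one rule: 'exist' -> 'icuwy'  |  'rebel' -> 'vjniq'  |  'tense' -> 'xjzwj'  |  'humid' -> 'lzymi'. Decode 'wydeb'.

Shifts by position in exist: pos 0: e→i (+4), pos 1: x→c (+5), pos 2: i→u (+12), pos 3: s→w (+4), pos 4: t→y (+5) — repeating every 3. It's a Vigenère-style cipher with numeric key [4,5,12]: position i shifts by key[i mod 3].
Decoding wydeb: w−4=s, y−5=t, d−12=r, e−4=a, b−5=w.

straw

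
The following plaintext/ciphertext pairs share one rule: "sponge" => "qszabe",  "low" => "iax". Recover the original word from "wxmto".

chalk

The output letters match the input read backwards, each shifted +12: sponge reversed is egnops. Two steps: reverse the string, then apply a Caesar shift of +12.
Reversing it on wxmto: shift back: w−12=k, x−12=l, m−12=a, t−12=h, o−12=c → klahc; then reverse → chalk.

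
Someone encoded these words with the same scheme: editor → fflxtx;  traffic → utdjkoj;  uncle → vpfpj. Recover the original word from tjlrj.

Each letter shifts forward by (position + 1), i.e. 1, 2, 3, … — the shift grows by one for each successive letter.
Reversing it on tjlrj: t−1=s, j−2=h, l−3=i, r−4=n, j−5=e.

shine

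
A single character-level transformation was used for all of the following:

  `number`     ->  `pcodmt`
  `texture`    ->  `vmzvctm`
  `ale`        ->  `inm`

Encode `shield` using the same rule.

ujqmnf

The shift depends on letter class: consonant n→p is +2, but vowel u→c is +8. Two shifts are in play — +8 for a/e/i/o/u, +2 for every other letter.
For shield: s(cons)+2=u, h(cons)+2=j, i(vowel)+8=q, e(vowel)+8=m, l(cons)+2=n, d(cons)+2=f.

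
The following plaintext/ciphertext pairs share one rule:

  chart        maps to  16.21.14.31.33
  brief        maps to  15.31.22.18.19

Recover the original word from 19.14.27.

c is letter #3 and maps to 16: an offset of 13. The number is (letter's place in the alphabet, a=1) + 13.
Reversing it on 19.14.27: 19→(19−13)÷1=6=f, 14→(14−13)÷1=1=a, 27→(27−13)÷1=14=n.

fan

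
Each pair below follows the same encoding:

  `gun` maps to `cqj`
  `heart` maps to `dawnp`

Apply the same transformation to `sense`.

oajoa

Compare letters: g→c is +22, u→q is +22, n→j is +22 — a constant shift. It's a constant shift of +22 (ROT22).
Applying it to sense: s+22=o, e+22=a, n+22=j, s+22=o, e+22=a.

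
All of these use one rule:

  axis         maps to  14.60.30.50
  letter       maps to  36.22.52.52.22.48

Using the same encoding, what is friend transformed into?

24.48.30.22.40.20

a(#1)→14 and x(#24)→60: differences scale by 2, so n = 2·pos + 12. The formula is n = 2×(alphabet index, a=1) + 12.
Applying it to friend: f=6→24, r=18→48, i=9→30, e=5→22, n=14→40, d=4→20.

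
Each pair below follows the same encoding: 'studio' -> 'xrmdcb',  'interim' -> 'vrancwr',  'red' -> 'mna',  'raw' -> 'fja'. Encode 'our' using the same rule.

The output letters match the input read backwards, each shifted +9: studio reversed is oiduts. Read the word backwards and shift each letter +9.
On our: reverse → ruo; then shift: r+9=a, u+9=d, o+9=x.

adx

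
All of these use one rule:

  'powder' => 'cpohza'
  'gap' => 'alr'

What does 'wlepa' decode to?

The output letters match the input read backwards, each shifted +11: powder reversed is redwop. Two steps: reverse the string, then apply a Caesar shift of +11.
Undoing it on wlepa: shift back: w−11=l, l−11=a, e−11=t, p−11=e, a−11=p → latep; then reverse → petal.

petal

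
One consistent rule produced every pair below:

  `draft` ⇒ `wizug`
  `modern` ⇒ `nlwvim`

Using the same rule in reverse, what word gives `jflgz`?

quota

Each pair mirrors across the alphabet (d↔w, r↔i, a↔z): positions sum to 25. This is the alphabet-reversal cipher (Atbash): a becomes z, b becomes y, etc.
Reversing it on jflgz: j↔q, f↔u, l↔o, g↔t, z↔a.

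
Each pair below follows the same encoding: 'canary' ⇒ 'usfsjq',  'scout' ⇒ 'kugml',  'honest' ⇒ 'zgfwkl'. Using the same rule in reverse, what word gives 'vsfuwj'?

dancer

Compare letters: c→u is +18, a→s is +18, n→f is +18 — a constant shift. Each letter is shifted forward by 18 in the alphabet (a Caesar shift of +18).
Undoing it on vsfuwj: v−18=d, s−18=a, f−18=n, u−18=c, w−18=e, j−18=r.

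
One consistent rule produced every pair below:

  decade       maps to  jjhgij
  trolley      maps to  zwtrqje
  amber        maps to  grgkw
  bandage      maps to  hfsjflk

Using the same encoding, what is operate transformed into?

Shifts by position in decade: pos 0: d→j (+6), pos 1: e→j (+5), pos 2: c→h (+5), pos 3: a→g (+6), pos 4: d→i (+5), pos 5: e→j (+5) — repeating every 3. The shifts repeat in a cycle of length 3: positions 0,1,… shift by +6, +5, +5, then the pattern repeats.
Applying it to operate: o+6=u, p+5=u, e+5=j, r+6=x, a+5=f, t+5=y, e+6=k.

uujxfyk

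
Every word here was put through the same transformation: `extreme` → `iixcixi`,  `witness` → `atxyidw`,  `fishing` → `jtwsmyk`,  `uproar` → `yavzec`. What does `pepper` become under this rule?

Shifts by position in extreme: pos 0: e→i (+4), pos 1: x→i (+11), pos 2: t→x (+4), pos 3: r→c (+11) — repeating every 2. It's a Vigenère-style cipher with numeric key [4,11]: position i shifts by key[i mod 2].
On pepper: p+4=t, e+11=p, p+4=t, p+11=a, e+4=i, r+11=c.

tptaic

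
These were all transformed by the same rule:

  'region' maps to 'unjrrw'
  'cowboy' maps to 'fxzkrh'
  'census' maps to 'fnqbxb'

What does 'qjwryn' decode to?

native

Shifts by position in region: pos 0: r→u (+3), pos 1: e→n (+9), pos 2: g→j (+3), pos 3: i→r (+9) — repeating every 2. A repeating key of period 2 is used — shifts +3, +9 over and over.
Decoding qjwryn: q−3=n, j−9=a, w−3=t, r−9=i, y−3=v, n−9=e.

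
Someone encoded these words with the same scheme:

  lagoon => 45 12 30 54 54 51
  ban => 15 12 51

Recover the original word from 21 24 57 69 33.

l(#12)→45 and a(#1)→12: differences scale by 3, so n = 3·pos + 9. With a=1..z=26, the number is 3·pos + 9.
Decoding 21 24 57 69 33: 21→(21−9)÷3=4=d, 24→(24−9)÷3=5=e, 57→(57−9)÷3=16=p, 69→(69−9)÷3=20=t, 33→(33−9)÷3=8=h.

depth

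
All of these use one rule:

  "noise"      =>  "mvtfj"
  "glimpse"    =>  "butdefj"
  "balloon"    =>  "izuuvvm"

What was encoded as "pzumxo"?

walnut

Treating letters as 0–25, the rule is x ↦ 9x + 25 (mod 26).
Reversing it on pzumxo: p(15)→3·(15−25)≡22=w; z(25)→3·(25−25)≡0=a; u(20)→3·(20−25)≡11=l; m(12)→3·(12−25)≡13=n; x(23)→3·(23−25)≡20=u; o(14)→3·(14−25)≡19=t (all mod 26).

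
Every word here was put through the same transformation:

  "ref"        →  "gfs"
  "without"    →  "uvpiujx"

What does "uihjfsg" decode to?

The output letters match the input read backwards, each shifted +1: ref reversed is fer. The word is reversed, then every letter is shifted forward by 1.
Reversing it on uihjfsg: shift back: u−1=t, i−1=h, h−1=g, j−1=i, f−1=e, s−1=r, g−1=f → thgierf; then reverse → freight.

freight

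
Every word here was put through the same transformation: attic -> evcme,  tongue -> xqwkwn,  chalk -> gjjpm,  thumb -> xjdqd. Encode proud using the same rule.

ttxyf

Shifts by position in attic: pos 0: a→e (+4), pos 1: t→v (+2), pos 2: t→c (+9), pos 3: i→m (+4), pos 4: c→e (+2) — repeating every 3. The shifts repeat in a cycle of length 3: positions 0,1,… shift by +4, +2, +9, then the pattern repeats.
Applying it to proud: p+4=t, r+2=t, o+9=x, u+4=y, d+2=f.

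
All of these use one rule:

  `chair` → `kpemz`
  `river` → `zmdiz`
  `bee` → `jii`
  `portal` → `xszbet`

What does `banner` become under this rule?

jevviz

The shift depends on letter class: consonant c→k is +8, but vowel a→e is +4. Two shifts are in play — +4 for a/e/i/o/u, +8 for every other letter.
Applying it to banner: b(cons)+8=j, a(vowel)+4=e, n(cons)+8=v, n(cons)+8=v, e(vowel)+4=i, r(cons)+8=z.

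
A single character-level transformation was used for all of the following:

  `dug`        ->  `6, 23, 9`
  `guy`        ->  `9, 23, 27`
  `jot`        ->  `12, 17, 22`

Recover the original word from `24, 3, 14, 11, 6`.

d is letter #4 and maps to 6: an offset of 2. Letters become their 1-based position plus 2 (so a→3, b→4, …).
Undoing it on 24, 3, 14, 11, 6: 24→(24−2)÷1=22=v, 3→(3−2)÷1=1=a, 14→(14−2)÷1=12=l, 11→(11−2)÷1=9=i, 6→(6−2)÷1=4=d.

valid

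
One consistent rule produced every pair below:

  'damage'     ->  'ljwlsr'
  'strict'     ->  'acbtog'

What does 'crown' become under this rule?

kayhz

In damage: d→l is +8, a→j is +9, m→w is +10, a→l is +11 — the shift increases by 1 each position. The shift increases by 1 at each position, starting from +8: 8, 9, 10, ….
On crown: c+8=k, r+9=a, o+10=y, w+11=h, n+12=z.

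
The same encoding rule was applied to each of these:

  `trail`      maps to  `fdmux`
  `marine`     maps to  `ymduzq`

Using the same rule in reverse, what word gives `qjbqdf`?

Compare letters: t→f is +12, r→d is +12, a→m is +12 — a constant shift. Every letter moves 12 places later in the alphabet, wrapping around z→a.
Reversing it on qjbqdf: q−12=e, j−12=x, b−12=p, q−12=e, d−12=r, f−12=t.

expert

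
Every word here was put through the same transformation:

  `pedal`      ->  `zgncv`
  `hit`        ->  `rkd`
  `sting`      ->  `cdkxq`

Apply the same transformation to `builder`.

lwkvngb

The shift depends on letter class: consonant p→z is +10, but vowel e→g is +2. The rule splits by letter class: vowels +2, consonants +10.
For builder: b(cons)+10=l, u(vowel)+2=w, i(vowel)+2=k, l(cons)+10=v, d(cons)+10=n, e(vowel)+2=g, r(cons)+10=b.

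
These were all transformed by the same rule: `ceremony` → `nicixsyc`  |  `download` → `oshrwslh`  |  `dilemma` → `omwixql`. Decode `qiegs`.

Shifts by position in ceremony: pos 0: c→n (+11), pos 1: e→i (+4), pos 2: r→c (+11), pos 3: e→i (+4) — repeating every 2. A repeating key of period 2 is used — shifts +11, +4 over and over.
Decoding qiegs: q−11=f, i−4=e, e−11=t, g−4=c, s−11=h.

fetch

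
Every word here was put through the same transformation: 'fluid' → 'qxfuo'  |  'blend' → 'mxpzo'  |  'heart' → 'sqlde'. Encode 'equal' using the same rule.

Shifts by position in fluid: pos 0: f→q (+11), pos 1: l→x (+12), pos 2: u→f (+11), pos 3: i→u (+12) — repeating every 2. The shifts repeat in a cycle of length 2: positions 0,1,… shift by +11, +12, then the pattern repeats.
For equal: e+11=p, q+12=c, u+11=f, a+12=m, l+11=w.

pcfmw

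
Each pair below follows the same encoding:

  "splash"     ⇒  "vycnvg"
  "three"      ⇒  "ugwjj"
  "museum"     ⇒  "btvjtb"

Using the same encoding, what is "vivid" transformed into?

s(18)→v(21) and p(15)→y(24) fit y≡25x+13 (mod 26); the inverse of 25 mod 26 is 25. Each letter's alphabet position (a=0..z=25) is mapped through 25·x+13 mod 26 — an affine cipher.
For vivid: v(21)→25·21+13≡18=s; i(8)→25·8+13≡5=f; v(21)→25·21+13≡18=s; i(8)→25·8+13≡5=f; d(3)→25·3+13≡10=k (all mod 26).

sfsfk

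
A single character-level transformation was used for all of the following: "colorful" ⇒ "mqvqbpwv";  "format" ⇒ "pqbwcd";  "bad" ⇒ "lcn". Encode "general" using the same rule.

qgxgbcv

The shift depends on letter class: consonant c→m is +10, but vowel o→q is +2. Vowels shift forward by 2 and consonants shift forward by 10.
On general: g(cons)+10=q, e(vowel)+2=g, n(cons)+10=x, e(vowel)+2=g, r(cons)+10=b, a(vowel)+2=c, l(cons)+10=v.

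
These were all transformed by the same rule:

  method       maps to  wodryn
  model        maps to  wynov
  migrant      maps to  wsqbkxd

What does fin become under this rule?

psx

Compare letters: m→w is +10, e→o is +10, t→d is +10 — a constant shift. It's a constant shift of +10 (ROT10).
Applying it to fin: f+10=p, i+10=s, n+10=x.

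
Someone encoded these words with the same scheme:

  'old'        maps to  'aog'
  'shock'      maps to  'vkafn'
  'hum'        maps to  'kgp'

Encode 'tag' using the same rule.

wmj

The shift depends on letter class: consonant l→o is +3, but vowel o→a is +12. Two shifts are in play — +12 for a/e/i/o/u, +3 for every other letter.
Applying it to tag: t(cons)+3=w, a(vowel)+12=m, g(cons)+3=j.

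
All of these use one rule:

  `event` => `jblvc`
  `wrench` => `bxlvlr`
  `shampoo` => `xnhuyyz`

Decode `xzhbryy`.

In event: e→j is +5, v→b is +6, e→l is +7, n→v is +8 — the shift increases by 1 each position. Each letter shifts forward by (position + 5), i.e. 5, 6, 7, … — the shift grows by one for each successive letter.
Decoding xzhbryy: x−5=s, z−6=t, h−7=a, b−8=t, r−9=i, y−10=o, y−11=n.

station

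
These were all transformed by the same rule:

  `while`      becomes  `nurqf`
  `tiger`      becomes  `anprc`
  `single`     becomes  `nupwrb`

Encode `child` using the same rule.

murql

The output letters match the input read backwards, each shifted +9: while reversed is elihw. Read the word backwards and shift each letter +9.
Applying it to child: reverse → dlihc; then shift: d+9=m, l+9=u, i+9=r, h+9=q, c+9=l.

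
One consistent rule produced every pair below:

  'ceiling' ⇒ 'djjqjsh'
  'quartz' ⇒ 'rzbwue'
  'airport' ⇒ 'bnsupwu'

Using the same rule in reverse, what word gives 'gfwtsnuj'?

favorite

Shifts by position in ceiling: pos 0: c→d (+1), pos 1: e→j (+5), pos 2: i→j (+1), pos 3: l→q (+5) — repeating every 2. A repeating key of period 2 is used — shifts +1, +5 over and over.
Decoding gfwtsnuj: g−1=f, f−5=a, w−1=v, t−5=o, s−1=r, n−5=i, u−1=t, j−5=e.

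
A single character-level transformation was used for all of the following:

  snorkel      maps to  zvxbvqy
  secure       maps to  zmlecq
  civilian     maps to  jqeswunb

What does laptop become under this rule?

In snorkel: s→z is +7, n→v is +8, o→x is +9, r→b is +10 — the shift increases by 1 each position. Each letter shifts forward by (position + 7), i.e. 7, 8, 9, … — the shift grows by one for each successive letter.
On laptop: l+7=s, a+8=i, p+9=y, t+10=d, o+11=z, p+12=b.

siydzb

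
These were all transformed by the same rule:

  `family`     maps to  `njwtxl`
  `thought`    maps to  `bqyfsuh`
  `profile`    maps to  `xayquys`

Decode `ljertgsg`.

daughter

In family: f→n is +8, a→j is +9, m→w is +10, i→t is +11 — the shift increases by 1 each position. Letter i (0-indexed) is shifted by i+8, so successive shifts are 8, 9, 10, ….
Undoing it on ljertgsg: l−8=d, j−9=a, e−10=u, r−11=g, t−12=h, g−13=t, s−14=e, g−15=r.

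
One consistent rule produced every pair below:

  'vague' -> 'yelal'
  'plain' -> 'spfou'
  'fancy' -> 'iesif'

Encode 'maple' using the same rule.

The shift increases by 1 at each position, starting from +3: 3, 4, 5, ….
For maple: m+3=p, a+4=e, p+5=u, l+6=r, e+7=l.

peurl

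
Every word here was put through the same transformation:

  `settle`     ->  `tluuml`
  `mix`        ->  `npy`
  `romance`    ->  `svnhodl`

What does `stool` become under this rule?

The shift depends on letter class: consonant s→t is +1, but vowel e→l is +7. Two shifts are in play — +7 for a/e/i/o/u, +1 for every other letter.
On stool: s(cons)+1=t, t(cons)+1=u, o(vowel)+7=v, o(vowel)+7=v, l(cons)+1=m.

tuvvm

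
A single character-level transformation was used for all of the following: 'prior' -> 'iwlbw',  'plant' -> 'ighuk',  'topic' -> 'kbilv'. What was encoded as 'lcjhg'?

p(15)→i(8) and r(17)→w(22) fit y≡7x+7 (mod 26); the inverse of 7 mod 26 is 15. This is an affine cipher: with a=0,…,z=25, each position x becomes (7x+7) mod 26.
Reversing it on lcjhg: l(11)→15·(11−7)≡8=i; c(2)→15·(2−7)≡3=d; j(9)→15·(9−7)≡4=e; h(7)→15·(7−7)≡0=a; g(6)→15·(6−7)≡11=l (all mod 26).

ideal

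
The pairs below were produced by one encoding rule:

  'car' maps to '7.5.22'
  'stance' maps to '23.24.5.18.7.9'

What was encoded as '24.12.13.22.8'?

third

Each letter is replaced by its alphabet position (a=1..z=26) + 4.
Reversing it on 24.12.13.22.8: 24→(24−4)÷1=20=t, 12→(12−4)÷1=8=h, 13→(13−4)÷1=9=i, 22→(22−4)÷1=18=r, 8→(8−4)÷1=4=d.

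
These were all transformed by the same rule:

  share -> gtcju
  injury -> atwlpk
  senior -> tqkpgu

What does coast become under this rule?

vucqe

The output letters match the input read backwards, each shifted +2: share reversed is erahs. Read the word backwards and shift each letter +2.
For coast: reverse → tsaoc; then shift: t+2=v, s+2=u, a+2=c, o+2=q, c+2=e.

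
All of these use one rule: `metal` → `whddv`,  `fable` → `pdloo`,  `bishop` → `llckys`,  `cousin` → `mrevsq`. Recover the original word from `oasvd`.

exist

Shifts by position in metal: pos 0: m→w (+10), pos 1: e→h (+3), pos 2: t→d (+10), pos 3: a→d (+3) — repeating every 2. It's a Vigenère-style cipher with numeric key [10,3]: position i shifts by key[i mod 2].
Undoing it on oasvd: o−10=e, a−3=x, s−10=i, v−3=s, d−10=t.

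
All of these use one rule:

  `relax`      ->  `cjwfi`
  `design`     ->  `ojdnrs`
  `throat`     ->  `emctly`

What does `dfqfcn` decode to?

Shifts by position in relax: pos 0: r→c (+11), pos 1: e→j (+5), pos 2: l→w (+11), pos 3: a→f (+5) — repeating every 2. A repeating key of period 2 is used — shifts +11, +5 over and over.
Undoing it on dfqfcn: d−11=s, f−5=a, q−11=f, f−5=a, c−11=r, n−5=i.

safari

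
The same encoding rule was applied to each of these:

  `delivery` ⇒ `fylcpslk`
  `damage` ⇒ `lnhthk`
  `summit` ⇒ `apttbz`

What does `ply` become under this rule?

The output letters match the input read backwards, each shifted +7: delivery reversed is yreviled. Read the word backwards and shift each letter +7.
For ply: reverse → ylp; then shift: y+7=f, l+7=s, p+7=w.

fsw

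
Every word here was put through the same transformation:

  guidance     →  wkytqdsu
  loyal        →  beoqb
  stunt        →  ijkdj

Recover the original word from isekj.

scout

Compare letters: g→w is +16, u→k is +16, i→y is +16 — a constant shift. Each letter is shifted forward by 16 in the alphabet (a Caesar shift of +16).
Undoing it on isekj: i−16=s, s−16=c, e−16=o, k−16=u, j−16=t.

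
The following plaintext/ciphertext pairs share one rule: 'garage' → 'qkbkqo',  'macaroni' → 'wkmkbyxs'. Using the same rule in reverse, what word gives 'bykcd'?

It's a constant shift of +10 (ROT10).
Decoding bykcd: b−10=r, y−10=o, k−10=a, c−10=s, d−10=t.

roast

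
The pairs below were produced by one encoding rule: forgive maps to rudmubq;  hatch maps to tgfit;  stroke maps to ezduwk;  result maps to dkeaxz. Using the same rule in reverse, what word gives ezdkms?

Shifts by position in forgive: pos 0: f→r (+12), pos 1: o→u (+6), pos 2: r→d (+12), pos 3: g→m (+6) — repeating every 2. A repeating key of period 2 is used — shifts +12, +6 over and over.
Decoding ezdkms: e−12=s, z−6=t, d−12=r, k−6=e, m−12=a, s−6=m.

stream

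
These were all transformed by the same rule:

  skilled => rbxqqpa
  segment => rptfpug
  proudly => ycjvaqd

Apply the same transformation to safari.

This is an affine cipher: with a=0,…,z=25, each position x becomes (15x+7) mod 26.
On safari: s(18)→15·18+7≡17=r; a(0)→15·0+7≡7=h; f(5)→15·5+7≡4=e; a(0)→15·0+7≡7=h; r(17)→15·17+7≡2=c; i(8)→15·8+7≡23=x (all mod 26).

rhehcx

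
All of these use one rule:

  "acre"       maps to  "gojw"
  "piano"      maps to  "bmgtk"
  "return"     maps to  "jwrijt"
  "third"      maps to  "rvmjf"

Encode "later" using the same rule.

lgrwj

Treating letters as 0–25, the rule is x ↦ 17x + 6 (mod 26).
Applying it to later: l(11)→17·11+6≡11=l; a(0)→17·0+6≡6=g; t(19)→17·19+6≡17=r; e(4)→17·4+6≡22=w; r(17)→17·17+6≡9=j (all mod 26).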